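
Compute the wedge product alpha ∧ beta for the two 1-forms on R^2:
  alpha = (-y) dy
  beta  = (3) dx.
alpha ∧ beta = (3*y) dx ∧ dy

Distribute the wedge, using dx_i ∧ dx_j = -dx_j ∧ dx_i and dx_i ∧ dx_i = 0. For each pair (i, j) with i < j, the coefficient of dx_i ∧ dx_j in alpha ∧ beta is (alpha_i * beta_j - alpha_j * beta_i). Collecting: alpha ∧ beta = (3*y) dx ∧ dy.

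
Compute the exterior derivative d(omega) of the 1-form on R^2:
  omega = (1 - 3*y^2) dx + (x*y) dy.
d(omega) = (7*y) dx ∧ dy

For a 1-form omega = sum_i f_i dx_i, the exterior derivative is
  d(omega) = sum_{i < j} (∂f_j/∂x_i - ∂f_i/∂x_j) dx_i ∧ dx_j.
  coefficient of dx ∧ dy: ∂f_2/∂x - ∂f_1/∂y = ∂(x*y)/∂x - ∂(1 - 3*y^2)/∂y = 7*y
Assembling: d(omega) = (7*y) dx ∧ dy.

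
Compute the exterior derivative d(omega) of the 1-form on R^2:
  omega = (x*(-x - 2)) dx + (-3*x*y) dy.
d(omega) = (-3*y) dx ∧ dy

For a 1-form omega = sum_i f_i dx_i, the exterior derivative is
  d(omega) = sum_{i < j} (∂f_j/∂x_i - ∂f_i/∂x_j) dx_i ∧ dx_j.
  coefficient of dx ∧ dy: ∂f_2/∂x - ∂f_1/∂y = ∂(-3*x*y)/∂x - ∂(x*(-x - 2))/∂y = -3*y
Assembling: d(omega) = (-3*y) dx ∧ dy.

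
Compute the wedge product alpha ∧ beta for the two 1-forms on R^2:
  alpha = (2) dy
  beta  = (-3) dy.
alpha ∧ beta = 0

Distribute the wedge, using dx_i ∧ dx_j = -dx_j ∧ dx_i and dx_i ∧ dx_i = 0. For each pair (i, j) with i < j, the coefficient of dx_i ∧ dx_j in alpha ∧ beta is (alpha_i * beta_j - alpha_j * beta_i). Collecting: alpha ∧ beta = 0.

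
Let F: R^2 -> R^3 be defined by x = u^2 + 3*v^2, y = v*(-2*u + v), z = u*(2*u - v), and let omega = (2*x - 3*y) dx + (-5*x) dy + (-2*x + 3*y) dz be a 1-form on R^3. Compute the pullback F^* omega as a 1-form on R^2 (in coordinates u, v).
F^* omega = (-4*u^3 + 33*v^3) du + (12*u^3 + 8*u^2*v + 69*u*v^2 - 12*v^3) dv

Using F^*(f dg) = (f ∘ F) d(g ∘ F), substitute each coordinate x_i by F_i(u, v) in f_i, and replace dx_i by d F_i = (∂F_i/∂u) du + (∂F_i/∂v) dv.
  For the x component: f_1(F) = 2*u^2 + 6*u*v + 3*v^2; d F_1 = (2*u) du + (6*v) dv
  For the y component: f_2(F) = -5*u^2 - 15*v^2; d F_2 = (-2*v) du + (-2*u + 2*v) dv
  For the z component: f_3(F) = -2*u^2 - 6*u*v - 3*v^2; d F_3 = (4*u - v) du + (-u) dv
Combining and collecting du, dv coefficients:
  coeff of du: -4*u^3 + 33*v^3
  coeff of dv: 12*u^3 + 8*u^2*v + 69*u*v^2 - 12*v^3
F^* omega = (-4*u^3 + 33*v^3) du + (12*u^3 + 8*u^2*v + 69*u*v^2 - 12*v^3) dv.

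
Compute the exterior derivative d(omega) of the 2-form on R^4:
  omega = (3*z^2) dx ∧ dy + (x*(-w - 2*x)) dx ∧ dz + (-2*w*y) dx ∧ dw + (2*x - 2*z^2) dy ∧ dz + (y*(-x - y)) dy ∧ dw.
d(omega) = (6*z + 2) dx ∧ dy ∧ dz + (-x) dx ∧ dz ∧ dw + (2*w - y) dx ∧ dy ∧ dw

For a 2-form omega = sum_{i<j} g_{ij} dx_i ∧ dx_j, the exterior derivative is
  d(omega) = sum_{i<j} d(g_{ij}) ∧ dx_i ∧ dx_j = sum_{i<j, k} (∂g_{ij}/∂x_k) dx_k ∧ dx_i ∧ dx_j.
Expand each term, using dx_k ∧ dx_i ∧ dx_j = sgn(permutation) dx_{(a)} ∧ dx_{(b)} ∧ dx_{(c)} with (a < b < c) sorted:
  d(3*z^2) includes (∂/∂z)(3*z^2) dz = (6*z) dz, which multiplied by dx ∧ dy gives (6*z) dx ∧ dy ∧ dz
  d(x*(-w - 2*x)) includes (∂/∂w)(x*(-w - 2*x)) dw = (-x) dw, which multiplied by dx ∧ dz gives (-x) dx ∧ dz ∧ dw
  d(-2*w*y) includes (∂/∂y)(-2*w*y) dy = (-2*w) dy, which multiplied by dx ∧ dw gives (2*w) dx ∧ dy ∧ dw
  d(2*x - 2*z^2) includes (∂/∂x)(2*x - 2*z^2) dx = (2) dx, which multiplied by dy ∧ dz gives (2) dx ∧ dy ∧ dz
  d(y*(-x - y)) includes (∂/∂x)(y*(-x - y)) dx = (-y) dx, which multiplied by dy ∧ dw gives (-y) dx ∧ dy ∧ dw
Collecting like 3-forms: d(omega) = (6*z + 2) dx ∧ dy ∧ dz + (-x) dx ∧ dz ∧ dw + (2*w - y) dx ∧ dy ∧ dw.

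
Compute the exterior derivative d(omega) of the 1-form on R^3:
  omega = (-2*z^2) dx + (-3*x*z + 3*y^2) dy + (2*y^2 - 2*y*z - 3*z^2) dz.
d(omega) = (-3*z) dx ∧ dy + (4*z) dx ∧ dz + (3*x + 4*y - 2*z) dy ∧ dz

For a 1-form omega = sum_i f_i dx_i, the exterior derivative is
  d(omega) = sum_{i < j} (∂f_j/∂x_i - ∂f_i/∂x_j) dx_i ∧ dx_j.
  coefficient of dx ∧ dy: ∂f_2/∂x - ∂f_1/∂y = ∂(-3*x*z + 3*y^2)/∂x - ∂(-2*z^2)/∂y = -3*z
  coefficient of dx ∧ dz: ∂f_3/∂x - ∂f_1/∂z = ∂(2*y^2 - 2*y*z - 3*z^2)/∂x - ∂(-2*z^2)/∂z = 4*z
  coefficient of dy ∧ dz: ∂f_3/∂y - ∂f_2/∂z = ∂(2*y^2 - 2*y*z - 3*z^2)/∂y - ∂(-3*x*z + 3*y^2)/∂z = 3*x + 4*y - 2*z
Assembling: d(omega) = (-3*z) dx ∧ dy + (4*z) dx ∧ dz + (3*x + 4*y - 2*z) dy ∧ dz.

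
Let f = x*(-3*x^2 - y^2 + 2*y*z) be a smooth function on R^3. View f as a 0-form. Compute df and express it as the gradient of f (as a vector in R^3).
df = (-9*x^2 - y^2 + 2*y*z) dx + (2*x*(-y + z)) dy + (2*x*y) dz; grad f = (-9*x^2 - y^2 + 2*y*z, 2*x*(-y + z), 2*x*y)

For a 0-form f, d f = (∂f/∂x) dx + (∂f/∂y) dy + (∂f/∂z) dz. The components of the vector representation are exactly the entries of grad f in Cartesian coordinates:
  ∂f/∂x = -9*x^2 - y^2 + 2*y*z
  ∂f/∂y = 2*x*(-y + z)
  ∂f/∂z = 2*x*y.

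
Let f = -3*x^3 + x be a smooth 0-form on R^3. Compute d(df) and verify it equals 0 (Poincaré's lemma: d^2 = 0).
d(df) = 0

Step 1: df = sum_i (∂f/∂x_i) dx_i = (1 - 9*x^2) dx + (0) dy + (0) dz.
Step 2: Apply d again. Using the 1-form formula, the coefficient of dx ∧ dy in d(df) is ∂^2 f/∂x ∂y - ∂^2 f/∂y ∂x = (0) - (0) = 0 (equality of mixed partials for smooth f).
Similarly for dx ∧ dz and dy ∧ dz — all coefficients vanish. So d(df) = 0.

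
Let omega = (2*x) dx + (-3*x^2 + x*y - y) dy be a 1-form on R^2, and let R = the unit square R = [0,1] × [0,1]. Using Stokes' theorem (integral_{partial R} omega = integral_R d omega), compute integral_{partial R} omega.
integral_(partial R) omega = -5/2

Stokes: integral_partial_R omega = integral_R d omega with d omega = (∂Q/∂x - ∂P/∂y) dx ∧ dy.
  ∂Q/∂x = -6*x + y
  ∂P/∂y = 0
  integrand = ∂Q/∂x - ∂P/∂y = -6*x + y.
Integrating over R: integral_0^1 integral_0^1 (-6*x + y) dx dy = -5/2.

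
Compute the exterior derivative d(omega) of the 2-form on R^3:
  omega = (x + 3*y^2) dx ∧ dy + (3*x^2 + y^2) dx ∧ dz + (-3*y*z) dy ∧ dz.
d(omega) = (-2*y) dx ∧ dy ∧ dz

For a 2-form omega = sum_{i<j} g_{ij} dx_i ∧ dx_j, the exterior derivative is
  d(omega) = sum_{i<j} d(g_{ij}) ∧ dx_i ∧ dx_j = sum_{i<j, k} (∂g_{ij}/∂x_k) dx_k ∧ dx_i ∧ dx_j.
Expand each term, using dx_k ∧ dx_i ∧ dx_j = sgn(permutation) dx_{(a)} ∧ dx_{(b)} ∧ dx_{(c)} with (a < b < c) sorted:
  d(3*x^2 + y^2) includes (∂/∂y)(3*x^2 + y^2) dy = (2*y) dy, which multiplied by dx ∧ dz gives (-2*y) dx ∧ dy ∧ dz
Collecting like 3-forms: d(omega) = (-2*y) dx ∧ dy ∧ dz.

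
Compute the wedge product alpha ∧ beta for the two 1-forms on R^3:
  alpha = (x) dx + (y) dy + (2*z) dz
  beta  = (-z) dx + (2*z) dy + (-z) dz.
alpha ∧ beta = (z*(2*x + y)) dx ∧ dy + (z*(-x + 2*z)) dx ∧ dz + (-z*(y + 4*z)) dy ∧ dz

Distribute the wedge, using dx_i ∧ dx_j = -dx_j ∧ dx_i and dx_i ∧ dx_i = 0. For each pair (i, j) with i < j, the coefficient of dx_i ∧ dx_j in alpha ∧ beta is (alpha_i * beta_j - alpha_j * beta_i). Collecting: alpha ∧ beta = (z*(2*x + y)) dx ∧ dy + (z*(-x + 2*z)) dx ∧ dz + (-z*(y + 4*z)) dy ∧ dz.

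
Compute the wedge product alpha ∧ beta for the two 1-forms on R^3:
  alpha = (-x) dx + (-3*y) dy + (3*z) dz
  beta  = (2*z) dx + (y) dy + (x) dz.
alpha ∧ beta = (y*(-x + 6*z)) dx ∧ dy + (-x^2 - 6*z^2) dx ∧ dz + (-3*y*(x + z)) dy ∧ dz

Distribute the wedge, using dx_i ∧ dx_j = -dx_j ∧ dx_i and dx_i ∧ dx_i = 0. For each pair (i, j) with i < j, the coefficient of dx_i ∧ dx_j in alpha ∧ beta is (alpha_i * beta_j - alpha_j * beta_i). Collecting: alpha ∧ beta = (y*(-x + 6*z)) dx ∧ dy + (-x^2 - 6*z^2) dx ∧ dz + (-3*y*(x + z)) dy ∧ dz.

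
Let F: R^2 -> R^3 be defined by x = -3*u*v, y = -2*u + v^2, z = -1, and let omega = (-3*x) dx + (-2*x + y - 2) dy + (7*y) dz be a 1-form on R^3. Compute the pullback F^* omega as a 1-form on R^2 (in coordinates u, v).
F^* omega = (-27*u*v^2 - 12*u*v + 4*u - 2*v^2 + 4) du + (v*(-27*u^2 + 12*u*v - 4*u + 2*v^2 - 4)) dv

Using F^*(f dg) = (f ∘ F) d(g ∘ F), substitute each coordinate x_i by F_i(u, v) in f_i, and replace dx_i by d F_i = (∂F_i/∂u) du + (∂F_i/∂v) dv.
  For the x component: f_1(F) = 9*u*v; d F_1 = (-3*v) du + (-3*u) dv
  For the y component: f_2(F) = 6*u*v - 2*u + v^2 - 2; d F_2 = (-2) du + (2*v) dv
  For the z component: f_3(F) = -14*u + 7*v^2; d F_3 = (0) du + (0) dv
Combining and collecting du, dv coefficients:
  coeff of du: -27*u*v^2 - 12*u*v + 4*u - 2*v^2 + 4
  coeff of dv: v*(-27*u^2 + 12*u*v - 4*u + 2*v^2 - 4)
F^* omega = (-27*u*v^2 - 12*u*v + 4*u - 2*v^2 + 4) du + (v*(-27*u^2 + 12*u*v - 4*u + 2*v^2 - 4)) dv.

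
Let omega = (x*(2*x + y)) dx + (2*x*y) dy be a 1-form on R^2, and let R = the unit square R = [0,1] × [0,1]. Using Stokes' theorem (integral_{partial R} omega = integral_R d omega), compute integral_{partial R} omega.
integral_(partial R) omega = 1/2

Stokes: integral_partial_R omega = integral_R d omega with d omega = (∂Q/∂x - ∂P/∂y) dx ∧ dy.
  ∂Q/∂x = 2*y
  ∂P/∂y = x
  integrand = ∂Q/∂x - ∂P/∂y = -x + 2*y.
Integrating over R: integral_0^1 integral_0^1 (-x + 2*y) dx dy = 1/2.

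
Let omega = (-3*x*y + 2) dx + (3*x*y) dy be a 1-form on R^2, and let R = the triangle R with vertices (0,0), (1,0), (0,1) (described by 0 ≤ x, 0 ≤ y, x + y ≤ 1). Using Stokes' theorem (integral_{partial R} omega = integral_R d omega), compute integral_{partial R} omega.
integral_(partial R) omega = 1

Stokes: integral_partial_R omega = integral_R d omega with d omega = (∂Q/∂x - ∂P/∂y) dx ∧ dy.
  ∂Q/∂x = 3*y
  ∂P/∂y = -3*x
  integrand = ∂Q/∂x - ∂P/∂y = 3*x + 3*y.
Integrating over R: integral_0^1 integral_0^{1-x} (3*x + 3*y) dy dx = 1.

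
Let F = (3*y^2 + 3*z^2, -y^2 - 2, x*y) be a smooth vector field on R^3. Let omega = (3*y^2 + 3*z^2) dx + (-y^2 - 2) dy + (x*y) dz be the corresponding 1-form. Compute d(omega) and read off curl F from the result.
d(omega) = (x) dy ∧ dz + (-y + 6*z) dz ∧ dx + (-6*y) dx ∧ dy; curl F = (x, -y + 6*z, -6*y)

d omega = sum_{i<j} (∂f_j/∂x_i - ∂f_i/∂x_j) dx_i ∧ dx_j. Under the identification (dy ∧ dz, dz ∧ dx, dx ∧ dy) ↔ (e_x, e_y, e_z), the coefficients are exactly the components of curl F. Compute:
  ∂R/∂y - ∂Q/∂z = (x) - (0) = x
  ∂P/∂z - ∂R/∂x = (6*z) - (y) = -y + 6*z
  ∂Q/∂x - ∂P/∂y = (0) - (6*y) = -6*y.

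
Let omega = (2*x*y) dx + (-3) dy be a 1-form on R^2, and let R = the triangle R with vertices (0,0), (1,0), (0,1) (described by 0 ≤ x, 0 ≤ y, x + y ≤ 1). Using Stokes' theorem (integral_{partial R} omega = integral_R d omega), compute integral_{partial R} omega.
integral_(partial R) omega = -1/3

Stokes: integral_partial_R omega = integral_R d omega with d omega = (∂Q/∂x - ∂P/∂y) dx ∧ dy.
  ∂Q/∂x = 0
  ∂P/∂y = 2*x
  integrand = ∂Q/∂x - ∂P/∂y = -2*x.
Integrating over R: integral_0^1 integral_0^{1-x} (-2*x) dy dx = -1/3.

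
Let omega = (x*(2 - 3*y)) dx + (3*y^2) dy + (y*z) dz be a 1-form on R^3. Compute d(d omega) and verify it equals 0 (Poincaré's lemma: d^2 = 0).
d(d omega) = 0

Step 1: d omega = sum_{i<j} (∂f_j/∂x_i - ∂f_i/∂x_j) dx_i ∧ dx_j:
  coeff of dx ∧ dy: 3*x
  coeff of dx ∧ dz: 0
  coeff of dy ∧ dz: z
Step 2: Apply d again to each 2-form coefficient. The only possible 3-form in R^3 is dx ∧ dy ∧ dz, with coefficient
  ∂(coeff of dy∧dz)/∂x - ∂(coeff of dx∧dz)/∂y + ∂(coeff of dx∧dy)/∂z
  = ∂/∂x (z) - ∂/∂y (0) + ∂/∂z (3*x).
Each of these terms simplifies to sums of mixed partials that cancel in pairs. The result is 0 (by equality of mixed partials for smooth functions — Schwarz / Clairaut).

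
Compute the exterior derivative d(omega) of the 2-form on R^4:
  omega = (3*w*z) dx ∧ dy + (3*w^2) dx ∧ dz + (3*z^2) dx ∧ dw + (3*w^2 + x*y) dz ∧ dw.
d(omega) = (3*w) dx ∧ dy ∧ dz + (3*z) dx ∧ dy ∧ dw + (6*w + y - 6*z) dx ∧ dz ∧ dw + (x) dy ∧ dz ∧ dw

For a 2-form omega = sum_{i<j} g_{ij} dx_i ∧ dx_j, the exterior derivative is
  d(omega) = sum_{i<j} d(g_{ij}) ∧ dx_i ∧ dx_j = sum_{i<j, k} (∂g_{ij}/∂x_k) dx_k ∧ dx_i ∧ dx_j.
Expand each term, using dx_k ∧ dx_i ∧ dx_j = sgn(permutation) dx_{(a)} ∧ dx_{(b)} ∧ dx_{(c)} with (a < b < c) sorted:
  d(3*w*z) includes (∂/∂z)(3*w*z) dz = (3*w) dz, which multiplied by dx ∧ dy gives (3*w) dx ∧ dy ∧ dz
  d(3*w*z) includes (∂/∂w)(3*w*z) dw = (3*z) dw, which multiplied by dx ∧ dy gives (3*z) dx ∧ dy ∧ dw
  d(3*w^2) includes (∂/∂w)(3*w^2) dw = (6*w) dw, which multiplied by dx ∧ dz gives (6*w) dx ∧ dz ∧ dw
  d(3*z^2) includes (∂/∂z)(3*z^2) dz = (6*z) dz, which multiplied by dx ∧ dw gives (-6*z) dx ∧ dz ∧ dw
  d(3*w^2 + x*y) includes (∂/∂x)(3*w^2 + x*y) dx = (y) dx, which multiplied by dz ∧ dw gives (y) dx ∧ dz ∧ dw
  d(3*w^2 + x*y) includes (∂/∂y)(3*w^2 + x*y) dy = (x) dy, which multiplied by dz ∧ dw gives (x) dy ∧ dz ∧ dw
Collecting like 3-forms: d(omega) = (3*w) dx ∧ dy ∧ dz + (3*z) dx ∧ dy ∧ dw + (6*w + y - 6*z) dx ∧ dz ∧ dw + (x) dy ∧ dz ∧ dw.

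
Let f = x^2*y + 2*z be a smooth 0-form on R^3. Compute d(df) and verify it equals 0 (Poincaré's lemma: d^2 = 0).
d(df) = 0

Step 1: df = sum_i (∂f/∂x_i) dx_i = (2*x*y) dx + (x^2) dy + (2) dz.
Step 2: Apply d again. Using the 1-form formula, the coefficient of dx ∧ dy in d(df) is ∂^2 f/∂x ∂y - ∂^2 f/∂y ∂x = (2*x) - (2*x) = 0 (equality of mixed partials for smooth f).
Similarly for dx ∧ dz and dy ∧ dz — all coefficients vanish. So d(df) = 0.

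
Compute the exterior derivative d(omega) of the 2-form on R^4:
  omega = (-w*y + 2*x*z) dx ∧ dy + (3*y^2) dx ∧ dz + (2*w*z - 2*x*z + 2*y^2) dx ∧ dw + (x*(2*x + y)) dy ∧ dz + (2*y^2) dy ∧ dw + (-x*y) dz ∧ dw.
d(omega) = (6*x - 5*y) dx ∧ dy ∧ dz + (-5*y) dx ∧ dy ∧ dw + (-2*w + 2*x - y) dx ∧ dz ∧ dw + (-x) dy ∧ dz ∧ dw

For a 2-form omega = sum_{i<j} g_{ij} dx_i ∧ dx_j, the exterior derivative is
  d(omega) = sum_{i<j} d(g_{ij}) ∧ dx_i ∧ dx_j = sum_{i<j, k} (∂g_{ij}/∂x_k) dx_k ∧ dx_i ∧ dx_j.
Expand each term, using dx_k ∧ dx_i ∧ dx_j = sgn(permutation) dx_{(a)} ∧ dx_{(b)} ∧ dx_{(c)} with (a < b < c) sorted:
  d(-w*y + 2*x*z) includes (∂/∂z)(-w*y + 2*x*z) dz = (2*x) dz, which multiplied by dx ∧ dy gives (2*x) dx ∧ dy ∧ dz
  d(-w*y + 2*x*z) includes (∂/∂w)(-w*y + 2*x*z) dw = (-y) dw, which multiplied by dx ∧ dy gives (-y) dx ∧ dy ∧ dw
  d(3*y^2) includes (∂/∂y)(3*y^2) dy = (6*y) dy, which multiplied by dx ∧ dz gives (-6*y) dx ∧ dy ∧ dz
  d(2*w*z - 2*x*z + 2*y^2) includes (∂/∂y)(2*w*z - 2*x*z + 2*y^2) dy = (4*y) dy, which multiplied by dx ∧ dw gives (-4*y) dx ∧ dy ∧ dw
  d(2*w*z - 2*x*z + 2*y^2) includes (∂/∂z)(2*w*z - 2*x*z + 2*y^2) dz = (2*w - 2*x) dz, which multiplied by dx ∧ dw gives (-2*w + 2*x) dx ∧ dz ∧ dw
  d(x*(2*x + y)) includes (∂/∂x)(x*(2*x + y)) dx = (4*x + y) dx, which multiplied by dy ∧ dz gives (4*x + y) dx ∧ dy ∧ dz
  d(-x*y) includes (∂/∂x)(-x*y) dx = (-y) dx, which multiplied by dz ∧ dw gives (-y) dx ∧ dz ∧ dw
  d(-x*y) includes (∂/∂y)(-x*y) dy = (-x) dy, which multiplied by dz ∧ dw gives (-x) dy ∧ dz ∧ dw
Collecting like 3-forms: d(omega) = (6*x - 5*y) dx ∧ dy ∧ dz + (-5*y) dx ∧ dy ∧ dw + (-2*w + 2*x - y) dx ∧ dz ∧ dw + (-x) dy ∧ dz ∧ dw.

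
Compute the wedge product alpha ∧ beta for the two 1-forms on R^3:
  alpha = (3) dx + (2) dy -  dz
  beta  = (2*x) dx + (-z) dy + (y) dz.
alpha ∧ beta = (-4*x - 3*z) dx ∧ dy + (2*x + 3*y) dx ∧ dz + (2*y - z) dy ∧ dz

Distribute the wedge, using dx_i ∧ dx_j = -dx_j ∧ dx_i and dx_i ∧ dx_i = 0. For each pair (i, j) with i < j, the coefficient of dx_i ∧ dx_j in alpha ∧ beta is (alpha_i * beta_j - alpha_j * beta_i). Collecting: alpha ∧ beta = (-4*x - 3*z) dx ∧ dy + (2*x + 3*y) dx ∧ dz + (2*y - z) dy ∧ dz.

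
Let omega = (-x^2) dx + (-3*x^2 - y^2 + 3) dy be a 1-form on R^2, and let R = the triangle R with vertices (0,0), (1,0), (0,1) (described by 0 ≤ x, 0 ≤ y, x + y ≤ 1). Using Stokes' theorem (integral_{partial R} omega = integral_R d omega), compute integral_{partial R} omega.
integral_(partial R) omega = -1

Stokes: integral_partial_R omega = integral_R d omega with d omega = (∂Q/∂x - ∂P/∂y) dx ∧ dy.
  ∂Q/∂x = -6*x
  ∂P/∂y = 0
  integrand = ∂Q/∂x - ∂P/∂y = -6*x.
Integrating over R: integral_0^1 integral_0^{1-x} (-6*x) dy dx = -1.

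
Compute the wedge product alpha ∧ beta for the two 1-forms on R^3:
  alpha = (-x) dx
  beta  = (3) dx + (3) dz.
alpha ∧ beta = (-3*x) dx ∧ dz

Distribute the wedge, using dx_i ∧ dx_j = -dx_j ∧ dx_i and dx_i ∧ dx_i = 0. For each pair (i, j) with i < j, the coefficient of dx_i ∧ dx_j in alpha ∧ beta is (alpha_i * beta_j - alpha_j * beta_i). Collecting: alpha ∧ beta = (-3*x) dx ∧ dz.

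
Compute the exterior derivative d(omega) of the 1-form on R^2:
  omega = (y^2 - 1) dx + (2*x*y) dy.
d(omega) = 0

For a 1-form omega = sum_i f_i dx_i, the exterior derivative is
  d(omega) = sum_{i < j} (∂f_j/∂x_i - ∂f_i/∂x_j) dx_i ∧ dx_j.

Assembling: d(omega) = 0.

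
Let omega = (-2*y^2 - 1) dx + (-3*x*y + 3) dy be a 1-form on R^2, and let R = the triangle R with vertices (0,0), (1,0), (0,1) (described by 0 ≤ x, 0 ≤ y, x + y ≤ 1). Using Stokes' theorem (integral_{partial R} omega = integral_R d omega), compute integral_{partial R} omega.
integral_(partial R) omega = 1/6

Stokes: integral_partial_R omega = integral_R d omega with d omega = (∂Q/∂x - ∂P/∂y) dx ∧ dy.
  ∂Q/∂x = -3*y
  ∂P/∂y = -4*y
  integrand = ∂Q/∂x - ∂P/∂y = y.
Integrating over R: integral_0^1 integral_0^{1-x} (y) dy dx = 1/6.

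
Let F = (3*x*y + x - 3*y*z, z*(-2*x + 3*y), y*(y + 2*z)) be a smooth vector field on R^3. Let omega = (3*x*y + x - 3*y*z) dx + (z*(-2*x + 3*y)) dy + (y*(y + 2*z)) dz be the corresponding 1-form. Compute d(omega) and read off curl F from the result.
d(omega) = (2*x - y + 2*z) dy ∧ dz + (-3*y) dz ∧ dx + (-3*x + z) dx ∧ dy; curl F = (2*x - y + 2*z, -3*y, -3*x + z)

d omega = sum_{i<j} (∂f_j/∂x_i - ∂f_i/∂x_j) dx_i ∧ dx_j. Under the identification (dy ∧ dz, dz ∧ dx, dx ∧ dy) ↔ (e_x, e_y, e_z), the coefficients are exactly the components of curl F. Compute:
  ∂R/∂y - ∂Q/∂z = (2*y + 2*z) - (-2*x + 3*y) = 2*x - y + 2*z
  ∂P/∂z - ∂R/∂x = (-3*y) - (0) = -3*y
  ∂Q/∂x - ∂P/∂y = (-2*z) - (3*x - 3*z) = -3*x + z.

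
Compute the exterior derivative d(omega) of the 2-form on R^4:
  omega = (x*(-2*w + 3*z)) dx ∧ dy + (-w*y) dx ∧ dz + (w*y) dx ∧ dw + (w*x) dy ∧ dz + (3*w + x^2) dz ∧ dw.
d(omega) = (2*w + 3*x) dx ∧ dy ∧ dz + (-w - 2*x) dx ∧ dy ∧ dw + (2*x - y) dx ∧ dz ∧ dw + (x) dy ∧ dz ∧ dw

For a 2-form omega = sum_{i<j} g_{ij} dx_i ∧ dx_j, the exterior derivative is
  d(omega) = sum_{i<j} d(g_{ij}) ∧ dx_i ∧ dx_j = sum_{i<j, k} (∂g_{ij}/∂x_k) dx_k ∧ dx_i ∧ dx_j.
Expand each term, using dx_k ∧ dx_i ∧ dx_j = sgn(permutation) dx_{(a)} ∧ dx_{(b)} ∧ dx_{(c)} with (a < b < c) sorted:
  d(x*(-2*w + 3*z)) includes (∂/∂z)(x*(-2*w + 3*z)) dz = (3*x) dz, which multiplied by dx ∧ dy gives (3*x) dx ∧ dy ∧ dz
  d(x*(-2*w + 3*z)) includes (∂/∂w)(x*(-2*w + 3*z)) dw = (-2*x) dw, which multiplied by dx ∧ dy gives (-2*x) dx ∧ dy ∧ dw
  d(-w*y) includes (∂/∂y)(-w*y) dy = (-w) dy, which multiplied by dx ∧ dz gives (w) dx ∧ dy ∧ dz
  d(-w*y) includes (∂/∂w)(-w*y) dw = (-y) dw, which multiplied by dx ∧ dz gives (-y) dx ∧ dz ∧ dw
  d(w*y) includes (∂/∂y)(w*y) dy = (w) dy, which multiplied by dx ∧ dw gives (-w) dx ∧ dy ∧ dw
  d(w*x) includes (∂/∂x)(w*x) dx = (w) dx, which multiplied by dy ∧ dz gives (w) dx ∧ dy ∧ dz
  d(w*x) includes (∂/∂w)(w*x) dw = (x) dw, which multiplied by dy ∧ dz gives (x) dy ∧ dz ∧ dw
  d(3*w + x^2) includes (∂/∂x)(3*w + x^2) dx = (2*x) dx, which multiplied by dz ∧ dw gives (2*x) dx ∧ dz ∧ dw
Collecting like 3-forms: d(omega) = (2*w + 3*x) dx ∧ dy ∧ dz + (-w - 2*x) dx ∧ dy ∧ dw + (2*x - y) dx ∧ dz ∧ dw + (x) dy ∧ dz ∧ dw.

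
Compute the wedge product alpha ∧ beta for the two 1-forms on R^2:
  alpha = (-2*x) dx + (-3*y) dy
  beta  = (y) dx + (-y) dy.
alpha ∧ beta = (y*(2*x + 3*y)) dx ∧ dy

Distribute the wedge, using dx_i ∧ dx_j = -dx_j ∧ dx_i and dx_i ∧ dx_i = 0. For each pair (i, j) with i < j, the coefficient of dx_i ∧ dx_j in alpha ∧ beta is (alpha_i * beta_j - alpha_j * beta_i). Collecting: alpha ∧ beta = (y*(2*x + 3*y)) dx ∧ dy.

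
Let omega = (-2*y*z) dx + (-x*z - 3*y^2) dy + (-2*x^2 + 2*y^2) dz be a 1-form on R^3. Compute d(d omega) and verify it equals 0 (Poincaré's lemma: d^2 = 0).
d(d omega) = 0

Step 1: d omega = sum_{i<j} (∂f_j/∂x_i - ∂f_i/∂x_j) dx_i ∧ dx_j:
  coeff of dx ∧ dy: z
  coeff of dx ∧ dz: -4*x + 2*y
  coeff of dy ∧ dz: x + 4*y
Step 2: Apply d again to each 2-form coefficient. The only possible 3-form in R^3 is dx ∧ dy ∧ dz, with coefficient
  ∂(coeff of dy∧dz)/∂x - ∂(coeff of dx∧dz)/∂y + ∂(coeff of dx∧dy)/∂z
  = ∂/∂x (x + 4*y) - ∂/∂y (-4*x + 2*y) + ∂/∂z (z).
Each of these terms simplifies to sums of mixed partials that cancel in pairs. The result is 0 (by equality of mixed partials for smooth functions — Schwarz / Clairaut).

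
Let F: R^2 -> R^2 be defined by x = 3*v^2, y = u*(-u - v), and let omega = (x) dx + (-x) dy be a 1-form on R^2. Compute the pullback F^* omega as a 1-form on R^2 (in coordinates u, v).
F^* omega = (3*v^2*(2*u + v)) du + (3*v^2*(u + 6*v)) dv

Using F^*(f dg) = (f ∘ F) d(g ∘ F), substitute each coordinate x_i by F_i(u, v) in f_i, and replace dx_i by d F_i = (∂F_i/∂u) du + (∂F_i/∂v) dv.
  For the x component: f_1(F) = 3*v^2; d F_1 = (0) du + (6*v) dv
  For the y component: f_2(F) = -3*v^2; d F_2 = (-2*u - v) du + (-u) dv
Combining and collecting du, dv coefficients:
  coeff of du: 3*v^2*(2*u + v)
  coeff of dv: 3*v^2*(u + 6*v)
F^* omega = (3*v^2*(2*u + v)) du + (3*v^2*(u + 6*v)) dv.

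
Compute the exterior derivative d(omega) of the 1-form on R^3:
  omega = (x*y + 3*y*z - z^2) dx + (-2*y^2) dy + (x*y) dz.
d(omega) = (-x - 3*z) dx ∧ dy + (-2*y + 2*z) dx ∧ dz + (x) dy ∧ dz

For a 1-form omega = sum_i f_i dx_i, the exterior derivative is
  d(omega) = sum_{i < j} (∂f_j/∂x_i - ∂f_i/∂x_j) dx_i ∧ dx_j.
  coefficient of dx ∧ dy: ∂f_2/∂x - ∂f_1/∂y = ∂(-2*y^2)/∂x - ∂(x*y + 3*y*z - z^2)/∂y = -x - 3*z
  coefficient of dx ∧ dz: ∂f_3/∂x - ∂f_1/∂z = ∂(x*y)/∂x - ∂(x*y + 3*y*z - z^2)/∂z = -2*y + 2*z
  coefficient of dy ∧ dz: ∂f_3/∂y - ∂f_2/∂z = ∂(x*y)/∂y - ∂(-2*y^2)/∂z = x
Assembling: d(omega) = (-x - 3*z) dx ∧ dy + (-2*y + 2*z) dx ∧ dz + (x) dy ∧ dz.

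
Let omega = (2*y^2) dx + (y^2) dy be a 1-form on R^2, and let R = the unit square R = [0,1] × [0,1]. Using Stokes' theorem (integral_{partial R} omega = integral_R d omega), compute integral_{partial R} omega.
integral_(partial R) omega = -2

Stokes: integral_partial_R omega = integral_R d omega with d omega = (∂Q/∂x - ∂P/∂y) dx ∧ dy.
  ∂Q/∂x = 0
  ∂P/∂y = 4*y
  integrand = ∂Q/∂x - ∂P/∂y = -4*y.
Integrating over R: integral_0^1 integral_0^1 (-4*y) dx dy = -2.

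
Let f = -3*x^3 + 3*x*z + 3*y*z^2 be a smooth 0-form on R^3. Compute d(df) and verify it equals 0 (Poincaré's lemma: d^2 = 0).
d(df) = 0

Step 1: df = sum_i (∂f/∂x_i) dx_i = (-9*x^2 + 3*z) dx + (3*z^2) dy + (3*x + 6*y*z) dz.
Step 2: Apply d again. Using the 1-form formula, the coefficient of dx ∧ dy in d(df) is ∂^2 f/∂x ∂y - ∂^2 f/∂y ∂x = (0) - (0) = 0 (equality of mixed partials for smooth f).
Similarly for dx ∧ dz and dy ∧ dz — all coefficients vanish. So d(df) = 0.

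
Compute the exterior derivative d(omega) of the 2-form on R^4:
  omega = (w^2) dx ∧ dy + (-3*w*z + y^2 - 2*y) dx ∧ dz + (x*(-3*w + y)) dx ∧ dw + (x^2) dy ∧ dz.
d(omega) = (2*w - x) dx ∧ dy ∧ dw + (2*x - 2*y + 2) dx ∧ dy ∧ dz + (-3*z) dx ∧ dz ∧ dw

For a 2-form omega = sum_{i<j} g_{ij} dx_i ∧ dx_j, the exterior derivative is
  d(omega) = sum_{i<j} d(g_{ij}) ∧ dx_i ∧ dx_j = sum_{i<j, k} (∂g_{ij}/∂x_k) dx_k ∧ dx_i ∧ dx_j.
Expand each term, using dx_k ∧ dx_i ∧ dx_j = sgn(permutation) dx_{(a)} ∧ dx_{(b)} ∧ dx_{(c)} with (a < b < c) sorted:
  d(w^2) includes (∂/∂w)(w^2) dw = (2*w) dw, which multiplied by dx ∧ dy gives (2*w) dx ∧ dy ∧ dw
  d(-3*w*z + y^2 - 2*y) includes (∂/∂y)(-3*w*z + y^2 - 2*y) dy = (2*y - 2) dy, which multiplied by dx ∧ dz gives (2 - 2*y) dx ∧ dy ∧ dz
  d(-3*w*z + y^2 - 2*y) includes (∂/∂w)(-3*w*z + y^2 - 2*y) dw = (-3*z) dw, which multiplied by dx ∧ dz gives (-3*z) dx ∧ dz ∧ dw
  d(x*(-3*w + y)) includes (∂/∂y)(x*(-3*w + y)) dy = (x) dy, which multiplied by dx ∧ dw gives (-x) dx ∧ dy ∧ dw
  d(x^2) includes (∂/∂x)(x^2) dx = (2*x) dx, which multiplied by dy ∧ dz gives (2*x) dx ∧ dy ∧ dz
Collecting like 3-forms: d(omega) = (2*w - x) dx ∧ dy ∧ dw + (2*x - 2*y + 2) dx ∧ dy ∧ dz + (-3*z) dx ∧ dz ∧ dw.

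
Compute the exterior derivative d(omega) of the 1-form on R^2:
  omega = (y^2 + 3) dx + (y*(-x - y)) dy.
d(omega) = (-3*y) dx ∧ dy

For a 1-form omega = sum_i f_i dx_i, the exterior derivative is
  d(omega) = sum_{i < j} (∂f_j/∂x_i - ∂f_i/∂x_j) dx_i ∧ dx_j.
  coefficient of dx ∧ dy: ∂f_2/∂x - ∂f_1/∂y = ∂(y*(-x - y))/∂x - ∂(y^2 + 3)/∂y = -3*y
Assembling: d(omega) = (-3*y) dx ∧ dy.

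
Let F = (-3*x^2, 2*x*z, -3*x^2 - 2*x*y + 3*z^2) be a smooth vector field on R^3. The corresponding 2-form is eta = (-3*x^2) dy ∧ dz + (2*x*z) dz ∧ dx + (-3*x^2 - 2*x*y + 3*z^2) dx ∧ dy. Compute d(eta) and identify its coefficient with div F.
d(eta) = (-6*x + 6*z) dx ∧ dy ∧ dz; div F = -6*x + 6*z

For a 2-form in R^3 of the form above, applying d gives a 3-form with coefficient ∂P/∂x + ∂Q/∂y + ∂R/∂z:
  ∂P/∂x = -6*x
  ∂Q/∂y = 0
  ∂R/∂z = 6*z
Sum = -6*x + 6*z, which is exactly div F.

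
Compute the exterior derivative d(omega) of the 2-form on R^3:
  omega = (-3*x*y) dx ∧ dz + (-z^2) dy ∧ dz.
d(omega) = (3*x) dx ∧ dy ∧ dz

For a 2-form omega = sum_{i<j} g_{ij} dx_i ∧ dx_j, the exterior derivative is
  d(omega) = sum_{i<j} d(g_{ij}) ∧ dx_i ∧ dx_j = sum_{i<j, k} (∂g_{ij}/∂x_k) dx_k ∧ dx_i ∧ dx_j.
Expand each term, using dx_k ∧ dx_i ∧ dx_j = sgn(permutation) dx_{(a)} ∧ dx_{(b)} ∧ dx_{(c)} with (a < b < c) sorted:
  d(-3*x*y) includes (∂/∂y)(-3*x*y) dy = (-3*x) dy, which multiplied by dx ∧ dz gives (3*x) dx ∧ dy ∧ dz
Collecting like 3-forms: d(omega) = (3*x) dx ∧ dy ∧ dz.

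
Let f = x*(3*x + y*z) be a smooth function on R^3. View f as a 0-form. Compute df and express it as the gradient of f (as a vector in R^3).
df = (6*x + y*z) dx + (x*z) dy + (x*y) dz; grad f = (6*x + y*z, x*z, x*y)

For a 0-form f, d f = (∂f/∂x) dx + (∂f/∂y) dy + (∂f/∂z) dz. The components of the vector representation are exactly the entries of grad f in Cartesian coordinates:
  ∂f/∂x = 6*x + y*z
  ∂f/∂y = x*z
  ∂f/∂z = x*y.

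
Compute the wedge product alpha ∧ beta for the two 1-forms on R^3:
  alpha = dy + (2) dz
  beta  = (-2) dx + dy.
alpha ∧ beta = (2) dx ∧ dy + (4) dx ∧ dz + (-2) dy ∧ dz

Distribute the wedge, using dx_i ∧ dx_j = -dx_j ∧ dx_i and dx_i ∧ dx_i = 0. For each pair (i, j) with i < j, the coefficient of dx_i ∧ dx_j in alpha ∧ beta is (alpha_i * beta_j - alpha_j * beta_i). Collecting: alpha ∧ beta = (2) dx ∧ dy + (4) dx ∧ dz + (-2) dy ∧ dz.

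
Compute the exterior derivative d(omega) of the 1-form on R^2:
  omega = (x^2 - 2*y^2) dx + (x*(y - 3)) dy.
d(omega) = (5*y - 3) dx ∧ dy

For a 1-form omega = sum_i f_i dx_i, the exterior derivative is
  d(omega) = sum_{i < j} (∂f_j/∂x_i - ∂f_i/∂x_j) dx_i ∧ dx_j.
  coefficient of dx ∧ dy: ∂f_2/∂x - ∂f_1/∂y = ∂(x*(y - 3))/∂x - ∂(x^2 - 2*y^2)/∂y = 5*y - 3
Assembling: d(omega) = (5*y - 3) dx ∧ dy.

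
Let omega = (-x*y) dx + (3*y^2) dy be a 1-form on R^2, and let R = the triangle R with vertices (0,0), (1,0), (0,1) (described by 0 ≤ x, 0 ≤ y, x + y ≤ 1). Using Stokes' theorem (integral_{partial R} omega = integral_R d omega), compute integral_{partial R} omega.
integral_(partial R) omega = 1/6

Stokes: integral_partial_R omega = integral_R d omega with d omega = (∂Q/∂x - ∂P/∂y) dx ∧ dy.
  ∂Q/∂x = 0
  ∂P/∂y = -x
  integrand = ∂Q/∂x - ∂P/∂y = x.
Integrating over R: integral_0^1 integral_0^{1-x} (x) dy dx = 1/6.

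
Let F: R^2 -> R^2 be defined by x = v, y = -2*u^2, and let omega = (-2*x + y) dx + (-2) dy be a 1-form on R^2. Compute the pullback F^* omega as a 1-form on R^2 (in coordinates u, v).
F^* omega = (8*u) du + (-2*u^2 - 2*v) dv

Using F^*(f dg) = (f ∘ F) d(g ∘ F), substitute each coordinate x_i by F_i(u, v) in f_i, and replace dx_i by d F_i = (∂F_i/∂u) du + (∂F_i/∂v) dv.
  For the x component: f_1(F) = -2*u^2 - 2*v; d F_1 = (0) du + (1) dv
  For the y component: f_2(F) = -2; d F_2 = (-4*u) du + (0) dv
Combining and collecting du, dv coefficients:
  coeff of du: 8*u
  coeff of dv: -2*u^2 - 2*v
F^* omega = (8*u) du + (-2*u^2 - 2*v) dv.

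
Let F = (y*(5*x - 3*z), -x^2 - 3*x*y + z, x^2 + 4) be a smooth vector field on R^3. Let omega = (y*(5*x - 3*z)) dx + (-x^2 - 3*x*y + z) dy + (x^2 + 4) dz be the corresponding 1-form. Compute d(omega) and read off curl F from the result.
d(omega) = (-1) dy ∧ dz + (-2*x - 3*y) dz ∧ dx + (-7*x - 3*y + 3*z) dx ∧ dy; curl F = (-1, -2*x - 3*y, -7*x - 3*y + 3*z)

d omega = sum_{i<j} (∂f_j/∂x_i - ∂f_i/∂x_j) dx_i ∧ dx_j. Under the identification (dy ∧ dz, dz ∧ dx, dx ∧ dy) ↔ (e_x, e_y, e_z), the coefficients are exactly the components of curl F. Compute:
  ∂R/∂y - ∂Q/∂z = (0) - (1) = -1
  ∂P/∂z - ∂R/∂x = (-3*y) - (2*x) = -2*x - 3*y
  ∂Q/∂x - ∂P/∂y = (-2*x - 3*y) - (5*x - 3*z) = -7*x - 3*y + 3*z.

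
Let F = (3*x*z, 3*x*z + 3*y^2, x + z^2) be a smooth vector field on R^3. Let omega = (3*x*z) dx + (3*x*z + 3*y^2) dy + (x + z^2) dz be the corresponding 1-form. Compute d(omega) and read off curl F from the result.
d(omega) = (-3*x) dy ∧ dz + (3*x - 1) dz ∧ dx + (3*z) dx ∧ dy; curl F = (-3*x, 3*x - 1, 3*z)

d omega = sum_{i<j} (∂f_j/∂x_i - ∂f_i/∂x_j) dx_i ∧ dx_j. Under the identification (dy ∧ dz, dz ∧ dx, dx ∧ dy) ↔ (e_x, e_y, e_z), the coefficients are exactly the components of curl F. Compute:
  ∂R/∂y - ∂Q/∂z = (0) - (3*x) = -3*x
  ∂P/∂z - ∂R/∂x = (3*x) - (1) = 3*x - 1
  ∂Q/∂x - ∂P/∂y = (3*z) - (0) = 3*z.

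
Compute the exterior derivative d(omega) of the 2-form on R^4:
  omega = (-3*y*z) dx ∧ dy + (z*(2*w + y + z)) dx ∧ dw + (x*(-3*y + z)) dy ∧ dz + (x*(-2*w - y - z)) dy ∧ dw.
d(omega) = (-6*y + z) dx ∧ dy ∧ dz + (-2*w - y - 2*z) dx ∧ dy ∧ dw + (-2*w - y - 2*z) dx ∧ dz ∧ dw + (x) dy ∧ dz ∧ dw

For a 2-form omega = sum_{i<j} g_{ij} dx_i ∧ dx_j, the exterior derivative is
  d(omega) = sum_{i<j} d(g_{ij}) ∧ dx_i ∧ dx_j = sum_{i<j, k} (∂g_{ij}/∂x_k) dx_k ∧ dx_i ∧ dx_j.
Expand each term, using dx_k ∧ dx_i ∧ dx_j = sgn(permutation) dx_{(a)} ∧ dx_{(b)} ∧ dx_{(c)} with (a < b < c) sorted:
  d(-3*y*z) includes (∂/∂z)(-3*y*z) dz = (-3*y) dz, which multiplied by dx ∧ dy gives (-3*y) dx ∧ dy ∧ dz
  d(z*(2*w + y + z)) includes (∂/∂y)(z*(2*w + y + z)) dy = (z) dy, which multiplied by dx ∧ dw gives (-z) dx ∧ dy ∧ dw
  d(z*(2*w + y + z)) includes (∂/∂z)(z*(2*w + y + z)) dz = (2*w + y + 2*z) dz, which multiplied by dx ∧ dw gives (-2*w - y - 2*z) dx ∧ dz ∧ dw
  d(x*(-3*y + z)) includes (∂/∂x)(x*(-3*y + z)) dx = (-3*y + z) dx, which multiplied by dy ∧ dz gives (-3*y + z) dx ∧ dy ∧ dz
  d(x*(-2*w - y - z)) includes (∂/∂x)(x*(-2*w - y - z)) dx = (-2*w - y - z) dx, which multiplied by dy ∧ dw gives (-2*w - y - z) dx ∧ dy ∧ dw
  d(x*(-2*w - y - z)) includes (∂/∂z)(x*(-2*w - y - z)) dz = (-x) dz, which multiplied by dy ∧ dw gives (x) dy ∧ dz ∧ dw
Collecting like 3-forms: d(omega) = (-6*y + z) dx ∧ dy ∧ dz + (-2*w - y - 2*z) dx ∧ dy ∧ dw + (-2*w - y - 2*z) dx ∧ dz ∧ dw + (x) dy ∧ dz ∧ dw.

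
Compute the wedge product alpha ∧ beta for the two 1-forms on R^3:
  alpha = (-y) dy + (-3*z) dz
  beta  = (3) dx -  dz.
alpha ∧ beta = (3*y) dx ∧ dy + (y) dy ∧ dz + (9*z) dx ∧ dz

Distribute the wedge, using dx_i ∧ dx_j = -dx_j ∧ dx_i and dx_i ∧ dx_i = 0. For each pair (i, j) with i < j, the coefficient of dx_i ∧ dx_j in alpha ∧ beta is (alpha_i * beta_j - alpha_j * beta_i). Collecting: alpha ∧ beta = (3*y) dx ∧ dy + (y) dy ∧ dz + (9*z) dx ∧ dz.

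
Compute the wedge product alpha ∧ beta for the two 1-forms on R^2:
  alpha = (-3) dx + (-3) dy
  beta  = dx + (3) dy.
alpha ∧ beta = (-6) dx ∧ dy

Distribute the wedge, using dx_i ∧ dx_j = -dx_j ∧ dx_i and dx_i ∧ dx_i = 0. For each pair (i, j) with i < j, the coefficient of dx_i ∧ dx_j in alpha ∧ beta is (alpha_i * beta_j - alpha_j * beta_i). Collecting: alpha ∧ beta = (-6) dx ∧ dy.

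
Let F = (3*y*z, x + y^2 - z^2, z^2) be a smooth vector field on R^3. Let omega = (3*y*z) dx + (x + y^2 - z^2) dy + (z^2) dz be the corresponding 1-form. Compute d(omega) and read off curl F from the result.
d(omega) = (2*z) dy ∧ dz + (3*y) dz ∧ dx + (1 - 3*z) dx ∧ dy; curl F = (2*z, 3*y, 1 - 3*z)

d omega = sum_{i<j} (∂f_j/∂x_i - ∂f_i/∂x_j) dx_i ∧ dx_j. Under the identification (dy ∧ dz, dz ∧ dx, dx ∧ dy) ↔ (e_x, e_y, e_z), the coefficients are exactly the components of curl F. Compute:
  ∂R/∂y - ∂Q/∂z = (0) - (-2*z) = 2*z
  ∂P/∂z - ∂R/∂x = (3*y) - (0) = 3*y
  ∂Q/∂x - ∂P/∂y = (1) - (3*z) = 1 - 3*z.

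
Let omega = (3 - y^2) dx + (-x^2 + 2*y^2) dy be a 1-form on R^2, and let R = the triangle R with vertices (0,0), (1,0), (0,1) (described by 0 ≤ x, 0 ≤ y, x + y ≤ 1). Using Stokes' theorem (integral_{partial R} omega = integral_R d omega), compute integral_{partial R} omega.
integral_(partial R) omega = 0

Stokes: integral_partial_R omega = integral_R d omega with d omega = (∂Q/∂x - ∂P/∂y) dx ∧ dy.
  ∂Q/∂x = -2*x
  ∂P/∂y = -2*y
  integrand = ∂Q/∂x - ∂P/∂y = -2*x + 2*y.
Integrating over R: integral_0^1 integral_0^{1-x} (-2*x + 2*y) dy dx = 0.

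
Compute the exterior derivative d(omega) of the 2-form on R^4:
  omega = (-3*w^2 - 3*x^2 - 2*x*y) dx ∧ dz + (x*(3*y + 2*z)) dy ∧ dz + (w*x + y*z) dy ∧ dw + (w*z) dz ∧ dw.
d(omega) = (2*x + 3*y + 2*z) dx ∧ dy ∧ dz + (-6*w) dx ∧ dz ∧ dw + (w) dx ∧ dy ∧ dw + (-y) dy ∧ dz ∧ dw

For a 2-form omega = sum_{i<j} g_{ij} dx_i ∧ dx_j, the exterior derivative is
  d(omega) = sum_{i<j} d(g_{ij}) ∧ dx_i ∧ dx_j = sum_{i<j, k} (∂g_{ij}/∂x_k) dx_k ∧ dx_i ∧ dx_j.
Expand each term, using dx_k ∧ dx_i ∧ dx_j = sgn(permutation) dx_{(a)} ∧ dx_{(b)} ∧ dx_{(c)} with (a < b < c) sorted:
  d(-3*w^2 - 3*x^2 - 2*x*y) includes (∂/∂y)(-3*w^2 - 3*x^2 - 2*x*y) dy = (-2*x) dy, which multiplied by dx ∧ dz gives (2*x) dx ∧ dy ∧ dz
  d(-3*w^2 - 3*x^2 - 2*x*y) includes (∂/∂w)(-3*w^2 - 3*x^2 - 2*x*y) dw = (-6*w) dw, which multiplied by dx ∧ dz gives (-6*w) dx ∧ dz ∧ dw
  d(x*(3*y + 2*z)) includes (∂/∂x)(x*(3*y + 2*z)) dx = (3*y + 2*z) dx, which multiplied by dy ∧ dz gives (3*y + 2*z) dx ∧ dy ∧ dz
  d(w*x + y*z) includes (∂/∂x)(w*x + y*z) dx = (w) dx, which multiplied by dy ∧ dw gives (w) dx ∧ dy ∧ dw
  d(w*x + y*z) includes (∂/∂z)(w*x + y*z) dz = (y) dz, which multiplied by dy ∧ dw gives (-y) dy ∧ dz ∧ dw
Collecting like 3-forms: d(omega) = (2*x + 3*y + 2*z) dx ∧ dy ∧ dz + (-6*w) dx ∧ dz ∧ dw + (w) dx ∧ dy ∧ dw + (-y) dy ∧ dz ∧ dw.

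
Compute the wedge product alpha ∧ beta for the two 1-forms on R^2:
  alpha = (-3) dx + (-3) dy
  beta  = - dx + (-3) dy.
alpha ∧ beta = (6) dx ∧ dy

Distribute the wedge, using dx_i ∧ dx_j = -dx_j ∧ dx_i and dx_i ∧ dx_i = 0. For each pair (i, j) with i < j, the coefficient of dx_i ∧ dx_j in alpha ∧ beta is (alpha_i * beta_j - alpha_j * beta_i). Collecting: alpha ∧ beta = (6) dx ∧ dy.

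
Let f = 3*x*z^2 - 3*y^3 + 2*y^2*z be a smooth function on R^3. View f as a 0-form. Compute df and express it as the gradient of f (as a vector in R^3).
df = (3*z^2) dx + (y*(-9*y + 4*z)) dy + (6*x*z + 2*y^2) dz; grad f = (3*z^2, y*(-9*y + 4*z), 6*x*z + 2*y^2)

For a 0-form f, d f = (∂f/∂x) dx + (∂f/∂y) dy + (∂f/∂z) dz. The components of the vector representation are exactly the entries of grad f in Cartesian coordinates:
  ∂f/∂x = 3*z^2
  ∂f/∂y = y*(-9*y + 4*z)
  ∂f/∂z = 6*x*z + 2*y^2.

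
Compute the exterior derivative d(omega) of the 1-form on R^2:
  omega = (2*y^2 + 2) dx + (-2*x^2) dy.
d(omega) = (-4*x - 4*y) dx ∧ dy

For a 1-form omega = sum_i f_i dx_i, the exterior derivative is
  d(omega) = sum_{i < j} (∂f_j/∂x_i - ∂f_i/∂x_j) dx_i ∧ dx_j.
  coefficient of dx ∧ dy: ∂f_2/∂x - ∂f_1/∂y = ∂(-2*x^2)/∂x - ∂(2*y^2 + 2)/∂y = -4*x - 4*y
Assembling: d(omega) = (-4*x - 4*y) dx ∧ dy.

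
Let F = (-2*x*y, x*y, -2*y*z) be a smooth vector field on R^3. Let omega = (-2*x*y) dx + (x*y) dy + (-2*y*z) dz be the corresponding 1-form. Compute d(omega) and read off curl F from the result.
d(omega) = (-2*z) dy ∧ dz + (0) dz ∧ dx + (2*x + y) dx ∧ dy; curl F = (-2*z, 0, 2*x + y)

d omega = sum_{i<j} (∂f_j/∂x_i - ∂f_i/∂x_j) dx_i ∧ dx_j. Under the identification (dy ∧ dz, dz ∧ dx, dx ∧ dy) ↔ (e_x, e_y, e_z), the coefficients are exactly the components of curl F. Compute:
  ∂R/∂y - ∂Q/∂z = (-2*z) - (0) = -2*z
  ∂P/∂z - ∂R/∂x = (0) - (0) = 0
  ∂Q/∂x - ∂P/∂y = (y) - (-2*x) = 2*x + y.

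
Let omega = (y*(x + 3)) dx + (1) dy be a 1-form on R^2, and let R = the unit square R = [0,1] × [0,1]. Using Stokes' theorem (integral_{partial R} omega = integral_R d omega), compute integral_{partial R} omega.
integral_(partial R) omega = -7/2

Stokes: integral_partial_R omega = integral_R d omega with d omega = (∂Q/∂x - ∂P/∂y) dx ∧ dy.
  ∂Q/∂x = 0
  ∂P/∂y = x + 3
  integrand = ∂Q/∂x - ∂P/∂y = -x - 3.
Integrating over R: integral_0^1 integral_0^1 (-x - 3) dx dy = -7/2.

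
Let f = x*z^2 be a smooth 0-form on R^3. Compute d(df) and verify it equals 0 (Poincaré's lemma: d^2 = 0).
d(df) = 0

Step 1: df = sum_i (∂f/∂x_i) dx_i = (z^2) dx + (0) dy + (2*x*z) dz.
Step 2: Apply d again. Using the 1-form formula, the coefficient of dx ∧ dy in d(df) is ∂^2 f/∂x ∂y - ∂^2 f/∂y ∂x = (0) - (0) = 0 (equality of mixed partials for smooth f).
Similarly for dx ∧ dz and dy ∧ dz — all coefficients vanish. So d(df) = 0.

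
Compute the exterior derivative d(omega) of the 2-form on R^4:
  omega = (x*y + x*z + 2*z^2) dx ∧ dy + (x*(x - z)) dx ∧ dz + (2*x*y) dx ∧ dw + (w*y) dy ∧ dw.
d(omega) = (x + 4*z) dx ∧ dy ∧ dz + (-2*x) dx ∧ dy ∧ dw

For a 2-form omega = sum_{i<j} g_{ij} dx_i ∧ dx_j, the exterior derivative is
  d(omega) = sum_{i<j} d(g_{ij}) ∧ dx_i ∧ dx_j = sum_{i<j, k} (∂g_{ij}/∂x_k) dx_k ∧ dx_i ∧ dx_j.
Expand each term, using dx_k ∧ dx_i ∧ dx_j = sgn(permutation) dx_{(a)} ∧ dx_{(b)} ∧ dx_{(c)} with (a < b < c) sorted:
  d(x*y + x*z + 2*z^2) includes (∂/∂z)(x*y + x*z + 2*z^2) dz = (x + 4*z) dz, which multiplied by dx ∧ dy gives (x + 4*z) dx ∧ dy ∧ dz
  d(2*x*y) includes (∂/∂y)(2*x*y) dy = (2*x) dy, which multiplied by dx ∧ dw gives (-2*x) dx ∧ dy ∧ dw
Collecting like 3-forms: d(omega) = (x + 4*z) dx ∧ dy ∧ dz + (-2*x) dx ∧ dy ∧ dw.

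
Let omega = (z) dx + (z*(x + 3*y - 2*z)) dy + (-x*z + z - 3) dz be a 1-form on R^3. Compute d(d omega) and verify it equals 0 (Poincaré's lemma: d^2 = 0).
d(d omega) = 0

Step 1: d omega = sum_{i<j} (∂f_j/∂x_i - ∂f_i/∂x_j) dx_i ∧ dx_j:
  coeff of dx ∧ dy: z
  coeff of dx ∧ dz: -z - 1
  coeff of dy ∧ dz: -x - 3*y + 4*z
Step 2: Apply d again to each 2-form coefficient. The only possible 3-form in R^3 is dx ∧ dy ∧ dz, with coefficient
  ∂(coeff of dy∧dz)/∂x - ∂(coeff of dx∧dz)/∂y + ∂(coeff of dx∧dy)/∂z
  = ∂/∂x (-x - 3*y + 4*z) - ∂/∂y (-z - 1) + ∂/∂z (z).
Each of these terms simplifies to sums of mixed partials that cancel in pairs. The result is 0 (by equality of mixed partials for smooth functions — Schwarz / Clairaut).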